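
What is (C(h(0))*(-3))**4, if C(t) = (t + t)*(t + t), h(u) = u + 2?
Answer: 5308416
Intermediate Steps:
h(u) = 2 + u
C(t) = 4*t**2 (C(t) = (2*t)*(2*t) = 4*t**2)
(C(h(0))*(-3))**4 = ((4*(2 + 0)**2)*(-3))**4 = ((4*2**2)*(-3))**4 = ((4*4)*(-3))**4 = (16*(-3))**4 = (-48)**4 = 5308416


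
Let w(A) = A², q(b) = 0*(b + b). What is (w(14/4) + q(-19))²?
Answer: 2401/16 ≈ 150.06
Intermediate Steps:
q(b) = 0 (q(b) = 0*(2*b) = 0)
(w(14/4) + q(-19))² = ((14/4)² + 0)² = ((14*(¼))² + 0)² = ((7/2)² + 0)² = (49/4 + 0)² = (49/4)² = 2401/16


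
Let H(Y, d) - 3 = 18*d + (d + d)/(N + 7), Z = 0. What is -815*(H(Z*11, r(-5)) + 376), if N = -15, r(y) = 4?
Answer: -366750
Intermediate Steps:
H(Y, d) = 3 + 71*d/4 (H(Y, d) = 3 + (18*d + (d + d)/(-15 + 7)) = 3 + (18*d + (2*d)/(-8)) = 3 + (18*d + (2*d)*(-1/8)) = 3 + (18*d - d/4) = 3 + 71*d/4)
-815*(H(Z*11, r(-5)) + 376) = -815*((3 + (71/4)*4) + 376) = -815*((3 + 71) + 376) = -815*(74 + 376) = -815*450 = -366750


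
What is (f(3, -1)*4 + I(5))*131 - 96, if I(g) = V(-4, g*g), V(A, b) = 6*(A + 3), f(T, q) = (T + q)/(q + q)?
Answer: -1406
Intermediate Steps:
f(T, q) = (T + q)/(2*q) (f(T, q) = (T + q)/((2*q)) = (T + q)*(1/(2*q)) = (T + q)/(2*q))
V(A, b) = 18 + 6*A (V(A, b) = 6*(3 + A) = 18 + 6*A)
I(g) = -6 (I(g) = 18 + 6*(-4) = 18 - 24 = -6)
(f(3, -1)*4 + I(5))*131 - 96 = (((½)*(3 - 1)/(-1))*4 - 6)*131 - 96 = (((½)*(-1)*2)*4 - 6)*131 - 96 = (-1*4 - 6)*131 - 96 = (-4 - 6)*131 - 96 = -10*131 - 96 = -1310 - 96 = -1406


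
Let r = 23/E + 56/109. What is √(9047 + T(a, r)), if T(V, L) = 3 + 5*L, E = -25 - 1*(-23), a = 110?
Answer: 5*√17099266/218 ≈ 94.842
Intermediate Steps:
E = -2 (E = -25 + 23 = -2)
r = -2395/218 (r = 23/(-2) + 56/109 = 23*(-½) + 56*(1/109) = -23/2 + 56/109 = -2395/218 ≈ -10.986)
√(9047 + T(a, r)) = √(9047 + (3 + 5*(-2395/218))) = √(9047 + (3 - 11975/218)) = √(9047 - 11321/218) = √(1960925/218) = 5*√17099266/218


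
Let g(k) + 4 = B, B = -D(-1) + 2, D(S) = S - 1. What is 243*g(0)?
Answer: 0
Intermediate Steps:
D(S) = -1 + S
B = 4 (B = -(-1 - 1) + 2 = -1*(-2) + 2 = 2 + 2 = 4)
g(k) = 0 (g(k) = -4 + 4 = 0)
243*g(0) = 243*0 = 0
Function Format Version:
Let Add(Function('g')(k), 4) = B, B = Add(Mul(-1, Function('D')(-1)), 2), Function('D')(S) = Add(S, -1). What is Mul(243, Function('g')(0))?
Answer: 0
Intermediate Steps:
Function('D')(S) = Add(-1, S)
B = 4 (B = Add(Mul(-1, Add(-1, -1)), 2) = Add(Mul(-1, -2), 2) = Add(2, 2) = 4)
Function('g')(k) = 0 (Function('g')(k) = Add(-4, 4) = 0)
Mul(243, Function('g')(0)) = Mul(243, 0) = 0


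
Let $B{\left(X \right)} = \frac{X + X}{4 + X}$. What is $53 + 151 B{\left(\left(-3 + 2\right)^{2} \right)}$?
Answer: $\frac{567}{5} \approx 113.4$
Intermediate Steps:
$B{\left(X \right)} = \frac{2 X}{4 + X}$
$53 + 151 B{\left(\left(-3 + 2\right)^{2} \right)} = 53 + 151 \frac{2 \left(-3 + 2\right)^{2}}{4 + \left(-3 + 2\right)^{2}} = 53 + 151 \frac{2 \left(-1\right)^{2}}{4 + \left(-1\right)^{2}} = 53 + 151 \cdot 2 \cdot 1 \frac{1}{4 + 1} = 53 + 151 \cdot 2 \cdot 1 \cdot \frac{1}{5} = 53 + 151 \cdot \frac{2}{5} = 53 + \frac{302}{5} = \frac{567}{5}$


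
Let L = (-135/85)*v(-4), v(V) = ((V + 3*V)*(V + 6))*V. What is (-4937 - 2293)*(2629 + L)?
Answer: -298143510/17 ≈ -1.7538e+7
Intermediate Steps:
v(V) = 4*V²*(6 + V) (v(V) = ((4*V)*(6 + V))*V = (4*V*(6 + V))*V = 4*V²*(6 + V))
L = -3456/17 (L = (-135/85)*(4*(-4)²*(6 - 4)) = (-135*1/85)*(4*16*2) = -27/17*128 = -3456/17 ≈ -203.29)
(-4937 - 2293)*(2629 + L) = (-4937 - 2293)*(2629 - 3456/17) = -7230*41237/17 = -298143510/17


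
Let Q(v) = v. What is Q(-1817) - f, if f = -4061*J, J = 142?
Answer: 574845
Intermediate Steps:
f = -576662 (f = -4061*142 = -576662)
Q(-1817) - f = -1817 - 1*(-576662) = -1817 + 576662 = 574845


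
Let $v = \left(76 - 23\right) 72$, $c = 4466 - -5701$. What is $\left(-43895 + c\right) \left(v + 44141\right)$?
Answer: $-1617493696$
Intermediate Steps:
$c = 10167$ ($c = 4466 + 5701 = 10167$)
$v = 3816$ ($v = 53 \cdot 72 = 3816$)
$\left(-43895 + c\right) \left(v + 44141\right) = \left(-43895 + 10167\right) \left(3816 + 44141\right) = \left(-33728\right) 47957 = -1617493696$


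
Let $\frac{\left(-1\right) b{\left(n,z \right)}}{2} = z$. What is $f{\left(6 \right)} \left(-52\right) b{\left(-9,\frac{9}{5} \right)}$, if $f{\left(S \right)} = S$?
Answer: $\frac{5616}{5} \approx 1123.2$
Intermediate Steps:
$b{\left(n,z \right)} = - 2 z$
$f{\left(6 \right)} \left(-52\right) b{\left(-9,\frac{9}{5} \right)} = 6 \left(-52\right) \left(- 2 \cdot \frac{9}{5}\right) = - 312 \left(- 2 \cdot 9 \cdot \frac{1}{5}\right) = - 312 \left(\left(-2\right) \frac{9}{5}\right) = \left(-312\right) \left(- \frac{18}{5}\right) = \frac{5616}{5}$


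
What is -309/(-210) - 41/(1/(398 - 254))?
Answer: -413177/70 ≈ -5902.5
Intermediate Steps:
-309/(-210) - 41/(1/(398 - 254)) = -309*(-1/210) - 41/(1/144) = 103/70 - 41/1/144 = 103/70 - 41*144 = 103/70 - 5904 = -413177/70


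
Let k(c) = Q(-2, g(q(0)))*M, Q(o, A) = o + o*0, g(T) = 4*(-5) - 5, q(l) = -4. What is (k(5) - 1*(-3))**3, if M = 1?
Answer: 1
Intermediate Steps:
g(T) = -25 (g(T) = -20 - 5 = -25)
Q(o, A) = o (Q(o, A) = o + 0 = o)
k(c) = -2 (k(c) = -2*1 = -2)
(k(5) - 1*(-3))**3 = (-2 - 1*(-3))**3 = (-2 + 3)**3 = 1**3 = 1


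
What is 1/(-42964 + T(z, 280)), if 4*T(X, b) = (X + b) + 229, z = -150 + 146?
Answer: -4/171351 ≈ -2.3344e-5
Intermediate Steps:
z = -4
T(X, b) = 229/4 + X/4 + b/4 (T(X, b) = ((X + b) + 229)/4 = (229 + X + b)/4 = 229/4 + X/4 + b/4)
1/(-42964 + T(z, 280)) = 1/(-42964 + (229/4 + (¼)*(-4) + (¼)*280)) = 1/(-42964 + (229/4 - 1 + 70)) = 1/(-42964 + 505/4) = 1/(-171351/4) = -4/171351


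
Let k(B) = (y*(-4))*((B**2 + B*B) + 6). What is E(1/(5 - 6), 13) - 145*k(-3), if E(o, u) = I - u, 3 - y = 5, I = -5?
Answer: -27858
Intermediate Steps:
y = -2 (y = 3 - 1*5 = 3 - 5 = -2)
k(B) = 48 + 16*B**2 (k(B) = (-2*(-4))*((B**2 + B*B) + 6) = 8*((B**2 + B**2) + 6) = 8*(2*B**2 + 6) = 8*(6 + 2*B**2) = 48 + 16*B**2)
E(o, u) = -5 - u
E(1/(5 - 6), 13) - 145*k(-3) = (-5 - 1*13) - 145*(48 + 16*(-3)**2) = (-5 - 13) - 145*(48 + 16*9) = -18 - 145*(48 + 144) = -18 - 145*192 = -18 - 27840 = -27858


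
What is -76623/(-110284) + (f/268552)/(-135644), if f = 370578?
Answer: 348892621563609/502170853055824 ≈ 0.69477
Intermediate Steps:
-76623/(-110284) + (f/268552)/(-135644) = -76623/(-110284) + (370578/268552)/(-135644) = -76623*(-1/110284) + (370578*(1/268552))*(-1/135644) = 76623/110284 + (185289/134276)*(-1/135644) = 76623/110284 - 185289/18213733744 = 348892621563609/502170853055824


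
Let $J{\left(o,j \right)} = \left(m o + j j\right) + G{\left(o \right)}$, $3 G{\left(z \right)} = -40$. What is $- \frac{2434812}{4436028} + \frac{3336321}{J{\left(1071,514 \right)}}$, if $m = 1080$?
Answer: $\frac{2835119975459}{1575746643372} \approx 1.7992$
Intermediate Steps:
$G{\left(z \right)} = - \frac{40}{3}$ ($G{\left(z \right)} = \frac{1}{3} \left(-40\right) = - \frac{40}{3}$)
$J{\left(o,j \right)} = - \frac{40}{3} + j^{2} + 1080 o$ ($J{\left(o,j \right)} = \left(1080 o + j j\right) - \frac{40}{3} = \left(1080 o + j^{2}\right) - \frac{40}{3} = \left(j^{2} + 1080 o\right) - \frac{40}{3} = - \frac{40}{3} + j^{2} + 1080 o$)
$- \frac{2434812}{4436028} + \frac{3336321}{J{\left(1071,514 \right)}} = - \frac{2434812}{4436028} + \frac{3336321}{- \frac{40}{3} + 514^{2} + 1080 \cdot 1071} = \left(-2434812\right) \frac{1}{4436028} + \frac{3336321}{- \frac{40}{3} + 264196 + 1156680} = - \frac{202901}{369669} + \frac{3336321}{\frac{4262588}{3}} = - \frac{202901}{369669} + 3336321 \cdot \frac{3}{4262588} = - \frac{202901}{369669} + \frac{10008963}{4262588} = \frac{2835119975459}{1575746643372}$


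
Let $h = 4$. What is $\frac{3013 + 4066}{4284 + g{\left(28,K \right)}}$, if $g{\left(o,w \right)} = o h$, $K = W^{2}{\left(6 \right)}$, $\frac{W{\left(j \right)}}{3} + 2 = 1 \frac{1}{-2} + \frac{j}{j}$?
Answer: $\frac{7079}{4396} \approx 1.6103$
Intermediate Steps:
$W{\left(j \right)} = - \frac{9}{2}$ ($W{\left(j \right)} = -6 + 3 \left(1 \frac{1}{-2} + \frac{j}{j}\right) = -6 + 3 \left(1 \left(- \frac{1}{2}\right) + 1\right) = -6 + 3 \left(- \frac{1}{2} + 1\right) = -6 + 3 \cdot \frac{1}{2} = -6 + \frac{3}{2} = - \frac{9}{2}$)
$K = \frac{81}{4}$ ($K = \left(- \frac{9}{2}\right)^{2} = \frac{81}{4} \approx 20.25$)
$g{\left(o,w \right)} = 4 o$ ($g{\left(o,w \right)} = o 4 = 4 o$)
$\frac{3013 + 4066}{4284 + g{\left(28,K \right)}} = \frac{3013 + 4066}{4284 + 4 \cdot 28} = \frac{7079}{4284 + 112} = \frac{7079}{4396}$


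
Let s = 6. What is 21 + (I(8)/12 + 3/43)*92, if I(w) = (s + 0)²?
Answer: 13047/43 ≈ 303.42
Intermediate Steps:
I(w) = 36 (I(w) = (6 + 0)² = 6² = 36)
21 + (I(8)/12 + 3/43)*92 = 21 + (36/12 + 3/43)*92 = 21 + (36*(1/12) + 3*(1/43))*92 = 21 + (3 + 3/43)*92 = 21 + (132/43)*92 = 21 + 12144/43 = 13047/43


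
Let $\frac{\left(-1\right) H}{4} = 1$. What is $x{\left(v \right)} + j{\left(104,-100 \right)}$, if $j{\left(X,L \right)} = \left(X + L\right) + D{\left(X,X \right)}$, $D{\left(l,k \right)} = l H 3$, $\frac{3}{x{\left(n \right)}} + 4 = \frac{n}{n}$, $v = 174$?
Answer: $-1245$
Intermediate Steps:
$H = -4$ ($H = \left(-4\right) 1 = -4$)
$x{\left(n \right)} = -1$ ($x{\left(n \right)} = \frac{3}{-4 + \frac{n}{n}} = \frac{3}{-4 + 1} = \frac{3}{-3} = 3 \left(- \frac{1}{3}\right) = -1$)
$D{\left(l,k \right)} = - 12 l$ ($D{\left(l,k \right)} = l \left(-4\right) 3 = - 4 l 3 = - 12 l$)
$j{\left(X,L \right)} = L - 11 X$ ($j{\left(X,L \right)} = \left(X + L\right) - 12 X = \left(L + X\right) - 12 X = L - 11 X$)
$x{\left(v \right)} + j{\left(104,-100 \right)} = -1 - 1244 = -1245$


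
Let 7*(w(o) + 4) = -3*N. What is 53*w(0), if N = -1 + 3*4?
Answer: -3233/7 ≈ -461.86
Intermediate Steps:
N = 11 (N = -1 + 12 = 11)
w(o) = -61/7 (w(o) = -4 + (-3*11)/7 = -4 + (⅐)*(-33) = -4 - 33/7 = -61/7)
53*w(0) = 53*(-61/7) = -3233/7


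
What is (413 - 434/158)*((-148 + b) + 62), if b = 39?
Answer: -1523270/79 ≈ -19282.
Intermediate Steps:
(413 - 434/158)*((-148 + b) + 62) = (413 - 434/158)*((-148 + 39) + 62) = (413 - 434*1/158)*(-109 + 62) = (413 - 217/79)*(-47) = (32410/79)*(-47) = -1523270/79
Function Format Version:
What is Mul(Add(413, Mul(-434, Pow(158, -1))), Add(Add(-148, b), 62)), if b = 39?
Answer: Rational(-1523270, 79) ≈ -19282.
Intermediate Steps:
Mul(Add(413, Mul(-434, Pow(158, -1))), Add(Add(-148, b), 62)) = Mul(Add(413, Mul(-434, Pow(158, -1))), Add(Add(-148, 39), 62)) = Mul(Add(413, Mul(-434, Rational(1, 158))), Add(-109, 62)) = Mul(Add(413, Rational(-217, 79)), -47) = Mul(Rational(32410, 79), -47) = Rational(-1523270, 79)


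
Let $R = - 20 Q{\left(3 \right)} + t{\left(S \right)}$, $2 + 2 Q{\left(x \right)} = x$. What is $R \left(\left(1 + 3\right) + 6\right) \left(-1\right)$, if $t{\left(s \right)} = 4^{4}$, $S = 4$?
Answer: $-2460$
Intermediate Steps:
$t{\left(s \right)} = 256$
$Q{\left(x \right)} = -1 + \frac{x}{2}$
$R = 246$ ($R = - 20 \left(-1 + \frac{1}{2} \cdot 3\right) + 256 = - 20 \left(-1 + \frac{3}{2}\right) + 256 = \left(-20\right) \frac{1}{2} + 256 = -10 + 256 = 246$)
$R \left(\left(1 + 3\right) + 6\right) \left(-1\right) = 246 \left(\left(1 + 3\right) + 6\right) \left(-1\right) = 246 \left(4 + 6\right) \left(-1\right) = 246 \cdot 10 \left(-1\right) = 246 \left(-10\right) = -2460$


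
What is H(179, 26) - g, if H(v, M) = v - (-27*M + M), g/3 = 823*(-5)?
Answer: 13200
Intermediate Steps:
g = -12345 (g = 3*(823*(-5)) = 3*(-4115) = -12345)
H(v, M) = v + 26*M (H(v, M) = v - (-26)*M = v + 26*M)
H(179, 26) - g = (179 + 26*26) - 1*(-12345) = (179 + 676) + 12345 = 855 + 12345 = 13200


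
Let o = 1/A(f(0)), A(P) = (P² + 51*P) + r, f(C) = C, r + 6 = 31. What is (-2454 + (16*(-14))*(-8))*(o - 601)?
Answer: 9945888/25 ≈ 3.9784e+5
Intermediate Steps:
r = 25 (r = -6 + 31 = 25)
A(P) = 25 + P² + 51*P (A(P) = (P² + 51*P) + 25 = 25 + P² + 51*P)
o = 1/25 (o = 1/(25 + 0² + 51*0) = 1/(25 + 0 + 0) = 1/25 ≈ 0.040000)
(-2454 + (16*(-14))*(-8))*(o - 601) = (-2454 + (16*(-14))*(-8))*(1/25 - 601) = (-2454 - 224*(-8))*(-15024/25) = (-2454 + 1792)*(-15024/25) = -662*(-15024/25) = 9945888/25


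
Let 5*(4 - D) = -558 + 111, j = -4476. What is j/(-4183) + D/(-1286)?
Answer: 26827219/26896690 ≈ 0.99742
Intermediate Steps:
D = 467/5 (D = 4 - (-558 + 111)/5 = 4 - ⅕*(-447) = 4 + 447/5 = 467/5 ≈ 93.400)
j/(-4183) + D/(-1286) = -4476/(-4183) + (467/5)/(-1286) = -4476*(-1/4183) + (467/5)*(-1/1286) = 4476/4183 - 467/6430 = 26827219/26896690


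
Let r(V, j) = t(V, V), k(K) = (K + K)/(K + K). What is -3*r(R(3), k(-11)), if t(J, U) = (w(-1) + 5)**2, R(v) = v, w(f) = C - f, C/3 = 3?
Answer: -675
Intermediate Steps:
C = 9 (C = 3*3 = 9)
w(f) = 9 - f
k(K) = 1 (k(K) = (2*K)/((2*K)) = (2*K)*(1/(2*K)) = 1)
t(J, U) = 225 (t(J, U) = ((9 - 1*(-1)) + 5)**2 = ((9 + 1) + 5)**2 = (10 + 5)**2 = 15**2 = 225)
r(V, j) = 225
-3*r(R(3), k(-11)) = -3*225 = -675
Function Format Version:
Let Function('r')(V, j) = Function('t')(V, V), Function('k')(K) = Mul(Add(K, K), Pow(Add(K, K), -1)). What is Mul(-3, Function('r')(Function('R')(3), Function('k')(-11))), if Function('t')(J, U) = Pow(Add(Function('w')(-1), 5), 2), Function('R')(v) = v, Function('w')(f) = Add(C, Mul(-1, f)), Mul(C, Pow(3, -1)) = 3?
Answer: -675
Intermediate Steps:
C = 9 (C = Mul(3, 3) = 9)
Function('w')(f) = Add(9, Mul(-1, f))
Function('k')(K) = 1 (Function('k')(K) = Mul(Mul(2, K), Pow(Mul(2, K), -1)) = Mul(Mul(2, K), Mul(Rational(1, 2), Pow(K, -1))) = 1)
Function('t')(J, U) = 225 (Function('t')(J, U) = Pow(Add(Add(9, Mul(-1, -1)), 5), 2) = Pow(Add(Add(9, 1), 5), 2) = Pow(Add(10, 5), 2) = Pow(15, 2) = 225)
Function('r')(V, j) = 225
Mul(-3, Function('r')(Function('R')(3), Function('k')(-11))) = Mul(-3, 225) = -675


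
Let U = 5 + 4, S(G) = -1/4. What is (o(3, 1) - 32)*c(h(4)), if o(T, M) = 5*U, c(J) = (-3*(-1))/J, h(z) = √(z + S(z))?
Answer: 26*√15/5 ≈ 20.140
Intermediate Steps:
S(G) = -¼ (S(G) = -1*¼ = -¼)
U = 9
h(z) = √(-¼ + z) (h(z) = √(z - ¼) = √(-¼ + z))
c(J) = 3/J
o(T, M) = 45 (o(T, M) = 5*9 = 45)
(o(3, 1) - 32)*c(h(4)) = (45 - 32)*(3/((√(-1 + 4*4)/2))) = 13*(3/((√(-1 + 16)/2))) = 13*(3/((√15/2))) = 13*(3*(2*√15/15)) = 13*(2*√15/5) = 26*√15/5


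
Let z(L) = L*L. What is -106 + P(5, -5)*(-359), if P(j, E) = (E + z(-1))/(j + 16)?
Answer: -790/21 ≈ -37.619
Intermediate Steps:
z(L) = L²
P(j, E) = (1 + E)/(16 + j) (P(j, E) = (E + (-1)²)/(j + 16) = (E + 1)/(16 + j) = (1 + E)/(16 + j))
-106 + P(5, -5)*(-359) = -106 + ((1 - 5)/(16 + 5))*(-359) = -106 + (-4/21)*(-359) = -106 + ((1/21)*(-4))*(-359) = -106 - 4/21*(-359) = -106 + 1436/21 = -790/21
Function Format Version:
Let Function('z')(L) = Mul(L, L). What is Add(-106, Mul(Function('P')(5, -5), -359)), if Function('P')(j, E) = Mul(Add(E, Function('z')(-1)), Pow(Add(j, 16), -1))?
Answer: Rational(-790, 21) ≈ -37.619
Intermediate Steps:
Function('z')(L) = Pow(L, 2)
Function('P')(j, E) = Mul(Pow(Add(16, j), -1), Add(1, E)) (Function('P')(j, E) = Mul(Add(E, Pow(-1, 2)), Pow(Add(j, 16), -1)) = Mul(Add(E, 1), Pow(Add(16, j), -1)) = Mul(Add(1, E), Pow(Add(16, j), -1)) = Mul(Pow(Add(16, j), -1), Add(1, E)))
Add(-106, Mul(Function('P')(5, -5), -359)) = Add(-106, Mul(Mul(Pow(Add(16, 5), -1), Add(1, -5)), -359)) = Add(-106, Mul(Mul(Pow(21, -1), -4), -359)) = Add(-106, Mul(Mul(Rational(1, 21), -4), -359)) = Add(-106, Mul(Rational(-4, 21), -359)) = Add(-106, Rational(1436, 21)) = Rational(-790, 21)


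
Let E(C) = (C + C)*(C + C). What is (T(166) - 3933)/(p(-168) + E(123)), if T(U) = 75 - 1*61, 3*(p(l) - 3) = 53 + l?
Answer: -11757/181442 ≈ -0.064798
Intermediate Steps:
E(C) = 4*C**2 (E(C) = (2*C)*(2*C) = 4*C**2)
p(l) = 62/3 + l/3 (p(l) = 3 + (53 + l)/3 = 3 + (53/3 + l/3) = 62/3 + l/3)
T(U) = 14 (T(U) = 75 - 61 = 14)
(T(166) - 3933)/(p(-168) + E(123)) = (14 - 3933)/((62/3 + (1/3)*(-168)) + 4*123**2) = -3919/((62/3 - 56) + 4*15129) = -3919/(-106/3 + 60516) = -3919/181442/3 = -3919*3/181442 = -11757/181442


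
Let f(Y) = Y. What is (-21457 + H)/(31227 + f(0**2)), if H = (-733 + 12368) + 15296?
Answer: 782/4461 ≈ 0.17530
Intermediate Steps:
H = 26931 (H = 11635 + 15296 = 26931)
(-21457 + H)/(31227 + f(0**2)) = (-21457 + 26931)/(31227 + 0**2) = 5474/(31227 + 0) = 5474/31227 = 5474*(1/31227) = 782/4461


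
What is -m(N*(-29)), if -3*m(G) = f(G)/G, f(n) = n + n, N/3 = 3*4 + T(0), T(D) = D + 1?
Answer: ⅔ ≈ 0.66667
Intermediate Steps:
T(D) = 1 + D
N = 39 (N = 3*(3*4 + (1 + 0)) = 3*(12 + 1) = 3*13 = 39)
f(n) = 2*n
m(G) = -⅔ (m(G) = -2*G/(3*G) = -⅓*2 = -⅔)
-m(N*(-29)) = -1*(-⅔) = ⅔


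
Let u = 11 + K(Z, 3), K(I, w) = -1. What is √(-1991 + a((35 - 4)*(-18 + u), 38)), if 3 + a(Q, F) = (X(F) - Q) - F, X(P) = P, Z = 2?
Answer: 3*I*√194 ≈ 41.785*I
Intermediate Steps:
u = 10 (u = 11 - 1 = 10)
a(Q, F) = -3 - Q (a(Q, F) = -3 + ((F - Q) - F) = -3 - Q)
√(-1991 + a((35 - 4)*(-18 + u), 38)) = √(-1991 + (-3 - (35 - 4)*(-18 + 10))) = √(-1991 + (-3 - 31*(-8))) = √(-1991 + (-3 - 1*(-248))) = √(-1991 + (-3 + 248)) = √(-1991 + 245) = √(-1746) = 3*I*√194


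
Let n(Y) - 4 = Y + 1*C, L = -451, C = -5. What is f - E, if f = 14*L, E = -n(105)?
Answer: -6210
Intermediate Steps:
n(Y) = -1 + Y (n(Y) = 4 + (Y + 1*(-5)) = 4 + (Y - 5) = 4 + (-5 + Y) = -1 + Y)
E = -104 (E = -(-1 + 105) = -1*104 = -104)
f = -6314 (f = 14*(-451) = -6314)
f - E = -6314 - 1*(-104) = -6314 + 104 = -6210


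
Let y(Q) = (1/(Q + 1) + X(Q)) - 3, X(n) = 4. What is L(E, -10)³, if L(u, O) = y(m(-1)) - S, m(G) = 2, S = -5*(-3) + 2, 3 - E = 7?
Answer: -103823/27 ≈ -3845.3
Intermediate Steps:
E = -4 (E = 3 - 1*7 = 3 - 7 = -4)
S = 17 (S = 15 + 2 = 17)
y(Q) = 1 + 1/(1 + Q) (y(Q) = (1/(Q + 1) + 4) - 3 = (1/(1 + Q) + 4) - 3 = (4 + 1/(1 + Q)) - 3 = 1 + 1/(1 + Q))
L(u, O) = -47/3 (L(u, O) = (2 + 2)/(1 + 2) - 1*17 = 4/3 - 17 = -47/3)
L(E, -10)³ = (-47/3)³ = -103823/27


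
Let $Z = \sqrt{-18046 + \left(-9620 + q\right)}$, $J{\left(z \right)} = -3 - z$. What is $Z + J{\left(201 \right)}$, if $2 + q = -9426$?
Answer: $-204 + i \sqrt{37094} \approx -204.0 + 192.6 i$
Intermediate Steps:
$q = -9428$ ($q = -2 - 9426 = -9428$)
$Z = i \sqrt{37094}$ ($Z = \sqrt{-18046 - 19048} = \sqrt{-37094} = i \sqrt{37094} \approx 192.6 i$)
$Z + J{\left(201 \right)} = i \sqrt{37094} - 204 = -204 + i \sqrt{37094}$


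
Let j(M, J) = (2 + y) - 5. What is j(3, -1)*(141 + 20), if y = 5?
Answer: 322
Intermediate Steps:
j(M, J) = 2 (j(M, J) = (2 + 5) - 5 = 7 - 5 = 2)
j(3, -1)*(141 + 20) = 2*(141 + 20) = 2*161 = 322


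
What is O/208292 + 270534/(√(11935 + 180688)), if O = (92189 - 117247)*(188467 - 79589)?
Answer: -97438033/7439 + 270534*√192623/192623 ≈ -12482.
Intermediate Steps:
O = -2728264924 (O = -25058*108878 = -2728264924)
O/208292 + 270534/(√(11935 + 180688)) = -2728264924/208292 + 270534/(√(11935 + 180688)) = -2728264924*1/208292 + 270534/(√192623) = -97438033/7439 + 270534*(√192623/192623) = -97438033/7439 + 270534*√192623/192623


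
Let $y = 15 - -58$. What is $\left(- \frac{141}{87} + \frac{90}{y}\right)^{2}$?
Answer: $\frac{674041}{4481689} \approx 0.1504$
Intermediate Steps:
$y = 73$ ($y = 15 + 58 = 73$)
$\left(- \frac{141}{87} + \frac{90}{y}\right)^{2} = \left(- \frac{141}{87} + \frac{90}{73}\right)^{2} = \left(\left(-141\right) \frac{1}{87} + 90 \cdot \frac{1}{73}\right)^{2} = \left(- \frac{47}{29} + \frac{90}{73}\right)^{2} = \left(- \frac{821}{2117}\right)^{2} = \frac{674041}{4481689}$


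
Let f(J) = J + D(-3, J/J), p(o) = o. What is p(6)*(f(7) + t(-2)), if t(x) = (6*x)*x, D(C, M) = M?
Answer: 192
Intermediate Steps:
f(J) = 1 + J (f(J) = J + J/J = J + 1 = 1 + J)
t(x) = 6*x²
p(6)*(f(7) + t(-2)) = 6*((1 + 7) + 6*(-2)²) = 6*(8 + 6*4) = 6*(8 + 24) = 6*32 = 192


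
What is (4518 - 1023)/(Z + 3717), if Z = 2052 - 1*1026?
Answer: 1165/1581 ≈ 0.73688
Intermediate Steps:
Z = 1026 (Z = 2052 - 1026 = 1026)
(4518 - 1023)/(Z + 3717) = (4518 - 1023)/(1026 + 3717) = 3495/4743 = 3495*(1/4743) = 1165/1581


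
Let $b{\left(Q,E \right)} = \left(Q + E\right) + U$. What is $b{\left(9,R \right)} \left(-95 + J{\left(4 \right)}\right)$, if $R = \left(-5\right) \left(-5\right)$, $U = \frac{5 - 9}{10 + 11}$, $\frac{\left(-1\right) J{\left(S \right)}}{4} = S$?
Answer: $- \frac{26270}{7} \approx -3752.9$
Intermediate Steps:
$J{\left(S \right)} = - 4 S$
$U = - \frac{4}{21} \approx -0.19048$
$R = 25$
$b{\left(Q,E \right)} = - \frac{4}{21} + E + Q$ ($b{\left(Q,E \right)} = \left(Q + E\right) - \frac{4}{21} = \left(E + Q\right) - \frac{4}{21} = - \frac{4}{21} + E + Q$)
$b{\left(9,R \right)} \left(-95 + J{\left(4 \right)}\right) = \left(- \frac{4}{21} + 25 + 9\right) \left(-95 - 16\right) = \frac{710 \left(-95 - 16\right)}{21} = \frac{710}{21} \left(-111\right) = - \frac{26270}{7}$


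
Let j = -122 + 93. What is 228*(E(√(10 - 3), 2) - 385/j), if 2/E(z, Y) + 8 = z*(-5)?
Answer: 3283124/1073 - 760*√7/37 ≈ 3005.4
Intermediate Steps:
j = -29
E(z, Y) = 2/(-8 - 5*z) (E(z, Y) = 2/(-8 + z*(-5)) = 2/(-8 - 5*z))
228*(E(√(10 - 3), 2) - 385/j) = 228*(-2/(8 + 5*√(10 - 3)) - 385/(-29)) = 228*(-2/(8 + 5*√7) - 385*(-1/29)) = 228*(-2/(8 + 5*√7) + 385/29) = 228*(385/29 - 2/(8 + 5*√7)) = 87780/29 - 456/(8 + 5*√7)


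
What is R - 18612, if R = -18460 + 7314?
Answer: -29758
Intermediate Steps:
R = -11146
R - 18612 = -11146 - 18612 = -29758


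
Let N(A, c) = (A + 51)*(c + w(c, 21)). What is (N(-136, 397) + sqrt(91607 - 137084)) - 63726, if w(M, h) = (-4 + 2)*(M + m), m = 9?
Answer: -28451 + 3*I*sqrt(5053) ≈ -28451.0 + 213.25*I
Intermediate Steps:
w(M, h) = -18 - 2*M (w(M, h) = (-4 + 2)*(M + 9) = -2*(9 + M) = -18 - 2*M)
N(A, c) = (-18 - c)*(51 + A) (N(A, c) = (A + 51)*(c + (-18 - 2*c)) = (51 + A)*(-18 - c) = (-18 - c)*(51 + A))
(N(-136, 397) + sqrt(91607 - 137084)) - 63726 = ((-918 - 51*397 - 18*(-136) - 1*(-136)*397) + sqrt(91607 - 137084)) - 63726 = ((-918 - 20247 + 2448 + 53992) + sqrt(-45477)) - 63726 = (35275 + 3*I*sqrt(5053)) - 63726 = -28451 + 3*I*sqrt(5053)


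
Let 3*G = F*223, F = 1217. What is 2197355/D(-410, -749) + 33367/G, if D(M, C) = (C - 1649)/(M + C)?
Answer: 691161047805193/650795618 ≈ 1.0620e+6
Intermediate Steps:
D(M, C) = (-1649 + C)/(C + M)
G = 271391/3 (G = (1217*223)/3 = (1/3)*271391 = 271391/3 ≈ 90464.)
2197355/D(-410, -749) + 33367/G = 2197355/(((-1649 - 749)/(-749 - 410))) + 33367/(271391/3) = 2197355/((-2398/(-1159))) + 33367*(3/271391) = 2197355/((-1/1159*(-2398))) + 100101/271391 = 2197355/(2398/1159) + 100101/271391 = 2197355*(1159/2398) + 100101/271391 = 2546734445/2398 + 100101/271391 = 691161047805193/650795618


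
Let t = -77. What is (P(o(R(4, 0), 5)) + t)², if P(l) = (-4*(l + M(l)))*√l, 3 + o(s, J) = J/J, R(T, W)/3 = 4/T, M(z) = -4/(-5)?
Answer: 147073/25 - 3696*I*√2/5 ≈ 5882.9 - 1045.4*I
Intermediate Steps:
M(z) = ⅘ (M(z) = -4*(-⅕) = ⅘)
R(T, W) = 12/T (R(T, W) = 3*(4/T) = 12/T)
o(s, J) = -2 (o(s, J) = -3 + J/J = -3 + 1 = -2)
P(l) = √l*(-16/5 - 4*l) (P(l) = (-4*(l + ⅘))*√l = (-4*(⅘ + l))*√l = (-16/5 - 4*l)*√l = √l*(-16/5 - 4*l))
(P(o(R(4, 0), 5)) + t)² = (√(-2)*(-16/5 - 4*(-2)) - 77)² = ((I*√2)*(-16/5 + 8) - 77)² = ((I*√2)*(24/5) - 77)² = (24*I*√2/5 - 77)² = (-77 + 24*I*√2/5)²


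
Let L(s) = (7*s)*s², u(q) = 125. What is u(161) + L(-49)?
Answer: -823418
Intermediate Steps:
L(s) = 7*s³
u(161) + L(-49) = 125 + 7*(-49)³ = 125 + 7*(-117649) = 125 - 823543 = -823418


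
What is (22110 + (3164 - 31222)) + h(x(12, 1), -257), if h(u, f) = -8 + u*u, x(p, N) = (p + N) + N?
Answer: -5760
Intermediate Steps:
x(p, N) = p + 2*N (x(p, N) = (N + p) + N = p + 2*N)
h(u, f) = -8 + u²
(22110 + (3164 - 31222)) + h(x(12, 1), -257) = (22110 + (3164 - 31222)) + (-8 + (12 + 2*1)²) = (22110 - 28058) + (-8 + (12 + 2)²) = -5948 + (-8 + 14²) = -5948 + (-8 + 196) = -5948 + 188 = -5760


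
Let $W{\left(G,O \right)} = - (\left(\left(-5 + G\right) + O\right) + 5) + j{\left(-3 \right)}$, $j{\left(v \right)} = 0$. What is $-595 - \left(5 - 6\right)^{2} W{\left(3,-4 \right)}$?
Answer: $-596$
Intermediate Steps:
$W{\left(G,O \right)} = - G - O$ ($W{\left(G,O \right)} = - (\left(\left(-5 + G\right) + O\right) + 5) + 0 = - (\left(-5 + G + O\right) + 5) + 0 = - (G + O) + 0 = \left(- G - O\right) + 0 = - G - O$)
$-595 - \left(5 - 6\right)^{2} W{\left(3,-4 \right)} = -595 - \left(5 - 6\right)^{2} \left(\left(-1\right) 3 - -4\right) = -595 - \left(-1\right)^{2} \left(-3 + 4\right) = -595 - 1 \cdot 1 = -595 - 1 = -596$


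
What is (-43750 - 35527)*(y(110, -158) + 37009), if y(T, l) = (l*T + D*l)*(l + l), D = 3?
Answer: -450204014821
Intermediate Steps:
y(T, l) = 2*l*(3*l + T*l) (y(T, l) = (l*T + 3*l)*(l + l) = (T*l + 3*l)*(2*l) = (3*l + T*l)*(2*l) = 2*l*(3*l + T*l))
(-43750 - 35527)*(y(110, -158) + 37009) = (-43750 - 35527)*(2*(-158)²*(3 + 110) + 37009) = -79277*(2*24964*113 + 37009) = -79277*(5641864 + 37009) = -79277*5678873 = -450204014821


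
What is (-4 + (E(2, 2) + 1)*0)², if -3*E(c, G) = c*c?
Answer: 16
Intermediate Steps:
E(c, G) = -c²/3 (E(c, G) = -c*c/3 = -c²/3)
(-4 + (E(2, 2) + 1)*0)² = (-4 + (-⅓*2² + 1)*0)² = (-4 + (-⅓*4 + 1)*0)² = (-4 + (-4/3 + 1)*0)² = (-4 - ⅓*0)² = (-4 + 0)² = (-4)² = 16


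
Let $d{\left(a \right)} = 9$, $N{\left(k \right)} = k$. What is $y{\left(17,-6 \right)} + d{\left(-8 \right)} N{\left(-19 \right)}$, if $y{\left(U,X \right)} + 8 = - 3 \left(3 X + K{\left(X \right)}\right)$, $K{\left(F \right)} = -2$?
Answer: $-119$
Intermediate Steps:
$y{\left(U,X \right)} = -2 - 9 X$ ($y{\left(U,X \right)} = -8 - 3 \left(3 X - 2\right) = -8 - 3 \left(-2 + 3 X\right) = -8 - \left(-6 + 9 X\right) = -2 - 9 X$)
$y{\left(17,-6 \right)} + d{\left(-8 \right)} N{\left(-19 \right)} = \left(-2 - -54\right) + 9 \left(-19\right) = \left(-2 + 54\right) - 171 = 52 - 171 = -119$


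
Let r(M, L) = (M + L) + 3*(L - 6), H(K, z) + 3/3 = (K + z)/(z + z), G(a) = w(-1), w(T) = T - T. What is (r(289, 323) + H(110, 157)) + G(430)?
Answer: 490735/314 ≈ 1562.8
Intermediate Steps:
w(T) = 0
G(a) = 0
H(K, z) = -1 + (K + z)/(2*z) (H(K, z) = -1 + (K + z)/(z + z) = -1 + (K + z)/((2*z)) = -1 + (K + z)*(1/(2*z)) = -1 + (K + z)/(2*z))
r(M, L) = -18 + M + 4*L (r(M, L) = (L + M) + 3*(-6 + L) = (L + M) + (-18 + 3*L) = -18 + M + 4*L)
(r(289, 323) + H(110, 157)) + G(430) = ((-18 + 289 + 4*323) + (1/2)*(110 - 1*157)/157) + 0 = ((-18 + 289 + 1292) + (1/2)*(1/157)*(110 - 157)) + 0 = (1563 + (1/2)*(1/157)*(-47)) + 0 = (1563 - 47/314) + 0 = 490735/314 + 0 = 490735/314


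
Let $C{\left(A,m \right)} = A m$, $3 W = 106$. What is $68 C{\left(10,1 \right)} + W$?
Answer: $\frac{2146}{3} \approx 715.33$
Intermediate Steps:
$W = \frac{106}{3}$ ($W = \frac{1}{3} \cdot 106 = \frac{106}{3} \approx 35.333$)
$68 C{\left(10,1 \right)} + W = 68 \cdot 10 \cdot 1 + \frac{106}{3} = 68 \cdot 10 + \frac{106}{3} = 680 + \frac{106}{3} = \frac{2146}{3}$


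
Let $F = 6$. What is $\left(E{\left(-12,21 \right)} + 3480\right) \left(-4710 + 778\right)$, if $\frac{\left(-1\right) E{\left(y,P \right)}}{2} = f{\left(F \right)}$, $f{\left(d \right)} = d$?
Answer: $-13636176$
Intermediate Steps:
$E{\left(y,P \right)} = -12$ ($E{\left(y,P \right)} = \left(-2\right) 6 = -12$)
$\left(E{\left(-12,21 \right)} + 3480\right) \left(-4710 + 778\right) = \left(-12 + 3480\right) \left(-4710 + 778\right) = 3468 \left(-3932\right) = -13636176$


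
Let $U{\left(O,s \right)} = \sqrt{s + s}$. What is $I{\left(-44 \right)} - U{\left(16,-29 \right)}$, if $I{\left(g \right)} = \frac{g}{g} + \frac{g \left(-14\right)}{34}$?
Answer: $\frac{325}{17} - i \sqrt{58} \approx 19.118 - 7.6158 i$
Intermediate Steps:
$U{\left(O,s \right)} = \sqrt{2} \sqrt{s}$ ($U{\left(O,s \right)} = \sqrt{2 s} = \sqrt{2} \sqrt{s}$)
$I{\left(g \right)} = 1 - \frac{7 g}{17}$ ($I{\left(g \right)} = 1 + - 14 g \frac{1}{34} = 1 - \frac{7 g}{17}$)
$I{\left(-44 \right)} - U{\left(16,-29 \right)} = \left(1 - - \frac{308}{17}\right) - \sqrt{2} \sqrt{-29} = \left(1 + \frac{308}{17}\right) - \sqrt{2} i \sqrt{29} = \frac{325}{17} - i \sqrt{58}$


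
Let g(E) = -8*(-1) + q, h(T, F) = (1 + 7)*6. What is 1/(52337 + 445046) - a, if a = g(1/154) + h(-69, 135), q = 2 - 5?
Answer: -26361298/497383 ≈ -53.000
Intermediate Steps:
h(T, F) = 48 (h(T, F) = 8*6 = 48)
q = -3
g(E) = 5 (g(E) = -8*(-1) - 3 = 8 - 3 = 5)
a = 53 (a = 5 + 48 = 53)
1/(52337 + 445046) - a = 1/(52337 + 445046) - 1*53 = 1/497383 - 53 = -26361298/497383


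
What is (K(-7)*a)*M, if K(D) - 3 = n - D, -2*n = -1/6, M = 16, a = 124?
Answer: 60016/3 ≈ 20005.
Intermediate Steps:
n = 1/12 (n = -(-1)/(2*6) = -1/2*(-1/6) = 1/12 ≈ 0.083333)
K(D) = 37/12 - D (K(D) = 3 + (1/12 - D) = 37/12 - D)
(K(-7)*a)*M = ((37/12 - 1*(-7))*124)*16 = ((37/12 + 7)*124)*16 = ((121/12)*124)*16 = (3751/3)*16 = 60016/3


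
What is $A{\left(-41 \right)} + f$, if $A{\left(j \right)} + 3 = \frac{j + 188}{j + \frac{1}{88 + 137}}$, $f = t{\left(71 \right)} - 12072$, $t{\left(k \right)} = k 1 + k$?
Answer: $- \frac{110103067}{9224} \approx -11937.0$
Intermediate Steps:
$t{\left(k \right)} = 2 k$ ($t{\left(k \right)} = k + k = 2 k$)
$f = -11930$ ($f = 2 \cdot 71 - 12072 = 142 - 12072 = -11930$)
$A{\left(j \right)} = -3 + \frac{188 + j}{\frac{1}{225} + j}$ ($A{\left(j \right)} = -3 + \frac{j + 188}{j + \frac{1}{88 + 137}} = -3 + \frac{188 + j}{j + \frac{1}{225}} = -3 + \frac{188 + j}{\frac{1}{225} + j}$)
$A{\left(-41 \right)} + f = \frac{3 \left(14099 - -6150\right)}{1 + 225 \left(-41\right)} - 11930 = \frac{3 \left(14099 + 6150\right)}{1 - 9225} - 11930 = 3 \frac{1}{-9224} \cdot 20249 - 11930 = 3 \left(- \frac{1}{9224}\right) 20249 - 11930 = - \frac{60747}{9224} - 11930 = - \frac{110103067}{9224}$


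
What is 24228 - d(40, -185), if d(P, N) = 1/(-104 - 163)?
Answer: 6468877/267 ≈ 24228.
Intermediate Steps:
d(P, N) = -1/267 (d(P, N) = 1/(-267) = -1/267)
24228 - d(40, -185) = 24228 - 1*(-1/267) = 24228 + 1/267 = 6468877/267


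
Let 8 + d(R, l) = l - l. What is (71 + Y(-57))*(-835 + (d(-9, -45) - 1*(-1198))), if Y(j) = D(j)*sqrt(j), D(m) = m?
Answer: 25205 - 20235*I*sqrt(57) ≈ 25205.0 - 1.5277e+5*I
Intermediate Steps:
d(R, l) = -8 (d(R, l) = -8 + (l - l) = -8 + 0 = -8)
Y(j) = j**(3/2) (Y(j) = j*sqrt(j) = j**(3/2))
(71 + Y(-57))*(-835 + (d(-9, -45) - 1*(-1198))) = (71 + (-57)**(3/2))*(-835 + (-8 - 1*(-1198))) = (71 - 57*I*sqrt(57))*(-835 + (-8 + 1198)) = (71 - 57*I*sqrt(57))*(-835 + 1190) = (71 - 57*I*sqrt(57))*355 = 25205 - 20235*I*sqrt(57)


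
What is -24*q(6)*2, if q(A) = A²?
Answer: -1728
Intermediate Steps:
-24*q(6)*2 = -24*6²*2 = -24*36*2 = -864*2 = -1728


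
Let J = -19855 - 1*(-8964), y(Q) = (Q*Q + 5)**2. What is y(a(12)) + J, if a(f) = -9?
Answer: -3495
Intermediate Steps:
y(Q) = (5 + Q**2)**2 (y(Q) = (Q**2 + 5)**2 = (5 + Q**2)**2)
J = -10891 (J = -19855 + 8964 = -10891)
y(a(12)) + J = (5 + (-9)**2)**2 - 10891 = (5 + 81)**2 - 10891 = 86**2 - 10891 = 7396 - 10891 = -3495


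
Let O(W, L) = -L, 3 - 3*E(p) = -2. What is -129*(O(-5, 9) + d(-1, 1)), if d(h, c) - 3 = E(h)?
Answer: 559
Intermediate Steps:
E(p) = 5/3 (E(p) = 1 - ⅓*(-2) = 1 + ⅔ = 5/3)
d(h, c) = 14/3 (d(h, c) = 3 + 5/3 = 14/3)
-129*(O(-5, 9) + d(-1, 1)) = -129*(-1*9 + 14/3) = -129*(-9 + 14/3) = -129*(-13/3) = 559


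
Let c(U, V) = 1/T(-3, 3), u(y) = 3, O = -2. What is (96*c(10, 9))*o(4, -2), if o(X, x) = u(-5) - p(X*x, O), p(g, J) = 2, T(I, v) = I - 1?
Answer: -24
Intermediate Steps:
T(I, v) = -1 + I
c(U, V) = -¼ (c(U, V) = 1/(-1 - 3) = 1/(-4) = -¼)
o(X, x) = 1 (o(X, x) = 3 - 1*2 = 3 - 2 = 1)
(96*c(10, 9))*o(4, -2) = (96*(-¼))*1 = -24*1 = -24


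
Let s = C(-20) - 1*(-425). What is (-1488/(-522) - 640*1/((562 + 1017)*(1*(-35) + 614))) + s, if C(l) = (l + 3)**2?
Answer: 6335277614/8837663 ≈ 716.85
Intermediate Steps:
C(l) = (3 + l)**2
s = 714 (s = (3 - 20)**2 - 1*(-425) = (-17)**2 + 425 = 289 + 425 = 714)
(-1488/(-522) - 640*1/((562 + 1017)*(1*(-35) + 614))) + s = (-1488/(-522) - 640*1/((562 + 1017)*(1*(-35) + 614))) + 714 = (-1488*(-1/522) - 640*1/(1579*(-35 + 614))) + 714 = (248/87 - 640/(579*1579)) + 714 = (248/87 - 640/914241) + 714 = 25186232/8837663 + 714 = 6335277614/8837663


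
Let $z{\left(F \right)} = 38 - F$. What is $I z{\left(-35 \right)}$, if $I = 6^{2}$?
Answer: $2628$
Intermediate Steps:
$I = 36$
$I z{\left(-35 \right)} = 36 \left(38 - -35\right) = 36 \left(38 + 35\right) = 36 \cdot 73 = 2628$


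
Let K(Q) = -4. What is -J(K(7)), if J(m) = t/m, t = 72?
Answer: 18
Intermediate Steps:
J(m) = 72/m
-J(K(7)) = -72/(-4) = -72*(-1)/4 = -1*(-18) = 18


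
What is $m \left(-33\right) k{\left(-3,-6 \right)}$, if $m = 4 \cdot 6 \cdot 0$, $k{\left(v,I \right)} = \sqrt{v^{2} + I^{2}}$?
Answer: $0$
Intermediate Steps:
$k{\left(v,I \right)} = \sqrt{I^{2} + v^{2}}$
$m = 0$ ($m = 24 \cdot 0 = 0$)
$m \left(-33\right) k{\left(-3,-6 \right)} = 0 \left(-33\right) \sqrt{\left(-6\right)^{2} + \left(-3\right)^{2}} = 0 \sqrt{36 + 9} = 0 \sqrt{45} = 0 \cdot 3 \sqrt{5} = 0$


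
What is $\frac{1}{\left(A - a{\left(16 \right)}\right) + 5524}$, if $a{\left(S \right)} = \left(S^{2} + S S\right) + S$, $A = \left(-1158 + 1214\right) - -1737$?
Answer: $\frac{1}{6789} \approx 0.0001473$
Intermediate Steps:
$A = 1793$ ($A = 56 + 1737 = 1793$)
$a{\left(S \right)} = S + 2 S^{2}$ ($a{\left(S \right)} = \left(S^{2} + S^{2}\right) + S = 2 S^{2} + S = S + 2 S^{2}$)
$\frac{1}{\left(A - a{\left(16 \right)}\right) + 5524} = \frac{1}{\left(1793 - 16 \left(1 + 2 \cdot 16\right)\right) + 5524} = \frac{1}{\left(1793 - 16 \left(1 + 32\right)\right) + 5524} = \frac{1}{\left(1793 - 16 \cdot 33\right) + 5524} = \frac{1}{\left(1793 - 528\right) + 5524} = \frac{1}{1265 + 5524} = \frac{1}{6789}$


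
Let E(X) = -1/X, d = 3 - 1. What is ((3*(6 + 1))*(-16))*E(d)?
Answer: 168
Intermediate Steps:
d = 2
((3*(6 + 1))*(-16))*E(d) = ((3*(6 + 1))*(-16))*(-1/2) = ((3*7)*(-16))*(-1*½) = (21*(-16))*(-½) = -336*(-½) = 168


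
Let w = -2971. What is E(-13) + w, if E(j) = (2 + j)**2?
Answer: -2850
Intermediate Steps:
E(-13) + w = (2 - 13)**2 - 2971 = (-11)**2 - 2971 = 121 - 2971 = -2850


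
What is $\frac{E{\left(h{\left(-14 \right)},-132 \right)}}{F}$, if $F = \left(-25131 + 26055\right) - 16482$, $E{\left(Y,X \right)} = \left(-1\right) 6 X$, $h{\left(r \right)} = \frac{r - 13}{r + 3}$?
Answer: $- \frac{132}{2593} \approx -0.050906$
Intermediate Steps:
$h{\left(r \right)} = \frac{-13 + r}{3 + r}$
$E{\left(Y,X \right)} = - 6 X$
$F = -15558$ ($F = 924 - 16482 = -15558$)
$\frac{E{\left(h{\left(-14 \right)},-132 \right)}}{F} = \frac{\left(-6\right) \left(-132\right)}{-15558} = 792 \left(- \frac{1}{15558}\right) = - \frac{132}{2593}$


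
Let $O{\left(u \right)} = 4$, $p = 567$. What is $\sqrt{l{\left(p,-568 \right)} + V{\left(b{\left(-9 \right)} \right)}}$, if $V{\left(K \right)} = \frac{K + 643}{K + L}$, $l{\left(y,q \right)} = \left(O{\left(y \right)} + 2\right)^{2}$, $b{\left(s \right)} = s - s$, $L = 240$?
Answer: $\frac{\sqrt{139245}}{60} \approx 6.2193$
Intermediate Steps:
$b{\left(s \right)} = 0$
$l{\left(y,q \right)} = 36$ ($l{\left(y,q \right)} = \left(4 + 2\right)^{2} = 6^{2} = 36$)
$V{\left(K \right)} = \frac{643 + K}{240 + K}$ ($V{\left(K \right)} = \frac{K + 643}{K + 240} = \frac{643 + K}{240 + K}$)
$\sqrt{l{\left(p,-568 \right)} + V{\left(b{\left(-9 \right)} \right)}} = \sqrt{36 + \frac{643 + 0}{240 + 0}} = \sqrt{36 + \frac{1}{240} \cdot 643} = \sqrt{36 + \frac{643}{240}} = \sqrt{\frac{9283}{240}} = \frac{\sqrt{139245}}{60}$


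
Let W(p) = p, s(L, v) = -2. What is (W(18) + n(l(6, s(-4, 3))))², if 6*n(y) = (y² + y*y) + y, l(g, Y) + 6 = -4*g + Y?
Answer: 125316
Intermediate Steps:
l(g, Y) = -6 + Y - 4*g (l(g, Y) = -6 + (-4*g + Y) = -6 + (Y - 4*g) = -6 + Y - 4*g)
n(y) = y²/3 + y/6 (n(y) = ((y² + y*y) + y)/6 = ((y² + y²) + y)/6 = (2*y² + y)/6 = (y + 2*y²)/6 = y²/3 + y/6)
(W(18) + n(l(6, s(-4, 3))))² = (18 + (-6 - 2 - 4*6)*(1 + 2*(-6 - 2 - 4*6))/6)² = (18 + (-6 - 2 - 24)*(1 + 2*(-6 - 2 - 24))/6)² = (18 + (⅙)*(-32)*(1 + 2*(-32)))² = (18 + (⅙)*(-32)*(1 - 64))² = (18 + (⅙)*(-32)*(-63))² = (18 + 336)² = 354² = 125316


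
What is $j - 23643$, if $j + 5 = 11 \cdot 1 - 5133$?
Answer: $-28770$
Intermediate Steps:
$j = -5127$ ($j = -5 + \left(11 \cdot 1 - 5133\right) = -5 + \left(11 - 5133\right) = -5 - 5122 = -5127$)
$j - 23643 = -5127 - 23643 = -28770$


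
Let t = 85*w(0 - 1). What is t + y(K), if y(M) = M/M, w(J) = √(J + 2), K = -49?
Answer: 86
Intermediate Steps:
w(J) = √(2 + J)
y(M) = 1
t = 85 (t = 85*√(2 + (0 - 1)) = 85*√(2 - 1) = 85*√1 = 85*1 = 85)
t + y(K) = 85 + 1 = 86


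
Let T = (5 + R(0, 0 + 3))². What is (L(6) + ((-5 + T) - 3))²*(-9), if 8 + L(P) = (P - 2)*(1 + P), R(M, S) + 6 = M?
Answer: -1521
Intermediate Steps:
R(M, S) = -6 + M
L(P) = -8 + (1 + P)*(-2 + P) (L(P) = -8 + (P - 2)*(1 + P) = -8 + (-2 + P)*(1 + P) = -8 + (1 + P)*(-2 + P))
T = 1 (T = (5 + (-6 + 0))² = (5 - 6)² = (-1)² = 1)
(L(6) + ((-5 + T) - 3))²*(-9) = ((-10 + 6² - 1*6) + ((-5 + 1) - 3))²*(-9) = ((-10 + 36 - 6) + (-4 - 3))²*(-9) = (20 - 7)²*(-9) = 13²*(-9) = 169*(-9) = -1521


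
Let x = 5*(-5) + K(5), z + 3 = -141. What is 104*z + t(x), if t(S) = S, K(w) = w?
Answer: -14996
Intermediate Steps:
z = -144 (z = -3 - 141 = -144)
x = -20 (x = 5*(-5) + 5 = -25 + 5 = -20)
104*z + t(x) = 104*(-144) - 20 = -14976 - 20 = -14996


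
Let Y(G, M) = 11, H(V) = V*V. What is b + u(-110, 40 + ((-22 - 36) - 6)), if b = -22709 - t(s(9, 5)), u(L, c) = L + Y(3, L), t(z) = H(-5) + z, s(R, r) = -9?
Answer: -22824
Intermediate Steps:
H(V) = V**2
t(z) = 25 + z (t(z) = (-5)**2 + z = 25 + z)
u(L, c) = 11 + L (u(L, c) = L + 11 = 11 + L)
b = -22725 (b = -22709 - (25 - 9) = -22709 - 1*16 = -22709 - 16 = -22725)
b + u(-110, 40 + ((-22 - 36) - 6)) = -22725 + (11 - 110) = -22725 - 99 = -22824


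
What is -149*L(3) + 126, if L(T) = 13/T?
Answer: -1559/3 ≈ -519.67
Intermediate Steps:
-149*L(3) + 126 = -1937/3 + 126 = -1559/3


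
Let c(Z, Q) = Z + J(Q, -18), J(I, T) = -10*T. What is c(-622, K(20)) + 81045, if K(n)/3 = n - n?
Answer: 80603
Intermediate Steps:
K(n) = 0 (K(n) = 3*(n - n) = 3*0 = 0)
c(Z, Q) = 180 + Z (c(Z, Q) = Z - 10*(-18) = Z + 180 = 180 + Z)
c(-622, K(20)) + 81045 = (180 - 622) + 81045 = -442 + 81045 = 80603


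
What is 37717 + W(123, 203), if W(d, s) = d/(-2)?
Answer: 75311/2 ≈ 37656.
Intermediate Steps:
W(d, s) = -d/2 (W(d, s) = d*(-½) = -d/2)
37717 + W(123, 203) = 37717 - ½*123 = 37717 - 123/2 = 75311/2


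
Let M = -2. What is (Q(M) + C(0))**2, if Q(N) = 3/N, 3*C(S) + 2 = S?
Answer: 169/36 ≈ 4.6944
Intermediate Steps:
C(S) = -2/3 + S/3
(Q(M) + C(0))**2 = (3/(-2) + (-2/3 + (1/3)*0))**2 = (3*(-1/2) + (-2/3 + 0))**2 = (-3/2 - 2/3)**2 = (-13/6)**2 = 169/36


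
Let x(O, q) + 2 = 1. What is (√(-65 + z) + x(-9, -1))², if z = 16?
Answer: (1 - 7*I)² ≈ -48.0 - 14.0*I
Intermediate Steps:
x(O, q) = -1 (x(O, q) = -2 + 1 = -1)
(√(-65 + z) + x(-9, -1))² = (√(-65 + 16) - 1)² = (√(-49) - 1)² = (7*I - 1)² = (-1 + 7*I)²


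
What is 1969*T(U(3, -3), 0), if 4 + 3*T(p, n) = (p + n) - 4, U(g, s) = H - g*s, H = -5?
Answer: -7876/3 ≈ -2625.3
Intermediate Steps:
U(g, s) = -5 - g*s
T(p, n) = -8/3 + n/3 + p/3 (T(p, n) = -4/3 + ((p + n) - 4)/3 = -4/3 + ((n + p) - 4)/3 = -4/3 + (-4 + n + p)/3 = -4/3 + (-4/3 + n/3 + p/3) = -8/3 + n/3 + p/3)
1969*T(U(3, -3), 0) = 1969*(-8/3 + (⅓)*0 + (-5 - 1*3*(-3))/3) = 1969*(-8/3 + 0 + (-5 + 9)/3) = 1969*(-8/3 + 0 + (⅓)*4) = 1969*(-8/3 + 0 + 4/3) = 1969*(-4/3) = -7876/3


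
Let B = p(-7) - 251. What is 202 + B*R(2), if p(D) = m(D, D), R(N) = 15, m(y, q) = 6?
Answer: -3473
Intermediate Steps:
p(D) = 6
B = -245 (B = 6 - 251 = -245)
202 + B*R(2) = 202 - 245*15 = 202 - 3675 = -3473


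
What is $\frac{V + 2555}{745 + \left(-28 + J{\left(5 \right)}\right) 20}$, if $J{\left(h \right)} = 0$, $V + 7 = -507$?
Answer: $\frac{2041}{185} \approx 11.032$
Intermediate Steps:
$V = -514$ ($V = -7 - 507 = -514$)
$\frac{V + 2555}{745 + \left(-28 + J{\left(5 \right)}\right) 20} = \frac{-514 + 2555}{745 + \left(-28 + 0\right) 20} = \frac{2041}{745 - 560} = \frac{2041}{185}$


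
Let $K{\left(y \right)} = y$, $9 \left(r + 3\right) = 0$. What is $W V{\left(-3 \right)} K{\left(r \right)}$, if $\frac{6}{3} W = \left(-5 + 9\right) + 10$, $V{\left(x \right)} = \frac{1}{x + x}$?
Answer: $\frac{7}{2} \approx 3.5$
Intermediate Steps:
$r = -3$ ($r = -3 + \frac{1}{9} \cdot 0 = -3 + 0 = -3$)
$V{\left(x \right)} = \frac{1}{2 x}$
$W = 7$ ($W = \frac{\left(-5 + 9\right) + 10}{2} = \frac{4 + 10}{2} = \frac{1}{2} \cdot 14 = 7$)
$W V{\left(-3 \right)} K{\left(r \right)} = 7 \frac{1}{2 \left(-3\right)} \left(-3\right) = 7 \cdot \frac{1}{2} \left(- \frac{1}{3}\right) \left(-3\right) = 7 \left(- \frac{1}{6}\right) \left(-3\right) = \left(- \frac{7}{6}\right) \left(-3\right) = \frac{7}{2}$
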